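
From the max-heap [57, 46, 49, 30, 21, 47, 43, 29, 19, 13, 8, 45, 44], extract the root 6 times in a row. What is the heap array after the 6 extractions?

extract-max #1 returns 57:
  remove root 57; move last element 44 to root → [44, 46, 49, 30, 21, 47, 43, 29, 19, 13, 8, 45]
  44 vs larger child 49 at index 2, swap → [49, 46, 44, 30, 21, 47, 43, 29, 19, 13, 8, 45]
  44 vs larger child 47 at index 5, swap → [49, 46, 47, 30, 21, 44, 43, 29, 19, 13, 8, 45]
  44 vs only child 45 at index 11, swap → [49, 46, 47, 30, 21, 45, 43, 29, 19, 13, 8, 44]
extract-max #2 returns 49:
  remove root 49; move last element 44 to root → [44, 46, 47, 30, 21, 45, 43, 29, 19, 13, 8]
  44 vs larger child 47 at index 2, swap → [47, 46, 44, 30, 21, 45, 43, 29, 19, 13, 8]
  44 vs larger child 45 at index 5, swap → [47, 46, 45, 30, 21, 44, 43, 29, 19, 13, 8]
extract-max #3 returns 47:
  remove root 47; move last element 8 to root → [8, 46, 45, 30, 21, 44, 43, 29, 19, 13]
  8 vs larger child 46 at index 1, swap → [46, 8, 45, 30, 21, 44, 43, 29, 19, 13]
  8 vs larger child 30 at index 3, swap → [46, 30, 45, 8, 21, 44, 43, 29, 19, 13]
  8 vs larger child 29 at index 7, swap → [46, 30, 45, 29, 21, 44, 43, 8, 19, 13]
extract-max #4 returns 46:
  remove root 46; move last element 13 to root → [13, 30, 45, 29, 21, 44, 43, 8, 19]
  13 vs larger child 45 at index 2, swap → [45, 30, 13, 29, 21, 44, 43, 8, 19]
  13 vs larger child 44 at index 5, swap → [45, 30, 44, 29, 21, 13, 43, 8, 19]
extract-max #5 returns 45:
  remove root 45; move last element 19 to root → [19, 30, 44, 29, 21, 13, 43, 8]
  19 vs larger child 44 at index 2, swap → [44, 30, 19, 29, 21, 13, 43, 8]
  19 vs larger child 43 at index 6, swap → [44, 30, 43, 29, 21, 13, 19, 8]
extract-max #6 returns 44:
  remove root 44; move last element 8 to root → [8, 30, 43, 29, 21, 13, 19]
  8 vs larger child 43 at index 2, swap → [43, 30, 8, 29, 21, 13, 19]
  8 vs larger child 19 at index 6, swap → [43, 30, 19, 29, 21, 13, 8]

[43, 30, 19, 29, 21, 13, 8]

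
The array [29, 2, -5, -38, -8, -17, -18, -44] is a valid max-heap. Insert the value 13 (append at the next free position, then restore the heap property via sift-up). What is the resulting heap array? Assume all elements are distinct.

[29, 13, -5, 2, -8, -17, -18, -44, -38]

append 13 at index 8 → [29, 2, -5, -38, -8, -17, -18, -44, 13]
13 > parent -38 at index 3, swap → [29, 2, -5, 13, -8, -17, -18, -44, -38]
13 > parent 2 at index 1, swap → [29, 13, -5, 2, -8, -17, -18, -44, -38]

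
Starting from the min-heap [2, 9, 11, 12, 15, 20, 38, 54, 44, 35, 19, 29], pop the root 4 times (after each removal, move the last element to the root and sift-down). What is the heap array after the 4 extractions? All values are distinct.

[15, 29, 19, 44, 35, 20, 38, 54]

extract-min #1 returns 2:
  remove root 2; move last element 29 to root → [29, 9, 11, 12, 15, 20, 38, 54, 44, 35, 19]
  29 vs smaller child 9 at index 1, swap → [9, 29, 11, 12, 15, 20, 38, 54, 44, 35, 19]
  29 vs smaller child 12 at index 3, swap → [9, 12, 11, 29, 15, 20, 38, 54, 44, 35, 19]
extract-min #2 returns 9:
  remove root 9; move last element 19 to root → [19, 12, 11, 29, 15, 20, 38, 54, 44, 35]
  19 vs smaller child 11 at index 2, swap → [11, 12, 19, 29, 15, 20, 38, 54, 44, 35]
extract-min #3 returns 11:
  remove root 11; move last element 35 to root → [35, 12, 19, 29, 15, 20, 38, 54, 44]
  35 vs smaller child 12 at index 1, swap → [12, 35, 19, 29, 15, 20, 38, 54, 44]
  35 vs smaller child 15 at index 4, swap → [12, 15, 19, 29, 35, 20, 38, 54, 44]
extract-min #4 returns 12:
  remove root 12; move last element 44 to root → [44, 15, 19, 29, 35, 20, 38, 54]
  44 vs smaller child 15 at index 1, swap → [15, 44, 19, 29, 35, 20, 38, 54]
  44 vs smaller child 29 at index 3, swap → [15, 29, 19, 44, 35, 20, 38, 54]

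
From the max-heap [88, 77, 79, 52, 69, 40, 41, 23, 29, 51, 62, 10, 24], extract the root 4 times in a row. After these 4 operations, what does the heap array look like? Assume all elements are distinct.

[62, 52, 41, 29, 51, 40, 24, 23, 10]

extract-max #1 returns 88:
  remove root 88; move last element 24 to root → [24, 77, 79, 52, 69, 40, 41, 23, 29, 51, 62, 10]
  24 vs larger child 79 at index 2, swap → [79, 77, 24, 52, 69, 40, 41, 23, 29, 51, 62, 10]
  24 vs larger child 41 at index 6, swap → [79, 77, 41, 52, 69, 40, 24, 23, 29, 51, 62, 10]
extract-max #2 returns 79:
  remove root 79; move last element 10 to root → [10, 77, 41, 52, 69, 40, 24, 23, 29, 51, 62]
  10 vs larger child 77 at index 1, swap → [77, 10, 41, 52, 69, 40, 24, 23, 29, 51, 62]
  10 vs larger child 69 at index 4, swap → [77, 69, 41, 52, 10, 40, 24, 23, 29, 51, 62]
  10 vs larger child 62 at index 10, swap → [77, 69, 41, 52, 62, 40, 24, 23, 29, 51, 10]
extract-max #3 returns 77:
  remove root 77; move last element 10 to root → [10, 69, 41, 52, 62, 40, 24, 23, 29, 51]
  10 vs larger child 69 at index 1, swap → [69, 10, 41, 52, 62, 40, 24, 23, 29, 51]
  10 vs larger child 62 at index 4, swap → [69, 62, 41, 52, 10, 40, 24, 23, 29, 51]
  10 vs only child 51 at index 9, swap → [69, 62, 41, 52, 51, 40, 24, 23, 29, 10]
extract-max #4 returns 69:
  remove root 69; move last element 10 to root → [10, 62, 41, 52, 51, 40, 24, 23, 29]
  10 vs larger child 62 at index 1, swap → [62, 10, 41, 52, 51, 40, 24, 23, 29]
  10 vs larger child 52 at index 3, swap → [62, 52, 41, 10, 51, 40, 24, 23, 29]
  10 vs larger child 29 at index 8, swap → [62, 52, 41, 29, 51, 40, 24, 23, 10]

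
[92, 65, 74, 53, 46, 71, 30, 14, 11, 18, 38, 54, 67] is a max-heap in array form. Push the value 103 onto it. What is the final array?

append 103 at index 13 → [92, 65, 74, 53, 46, 71, 30, 14, 11, 18, 38, 54, 67, 103]
103 > parent 30 at index 6, swap → [92, 65, 74, 53, 46, 71, 103, 14, 11, 18, 38, 54, 67, 30]
103 > parent 74 at index 2, swap → [92, 65, 103, 53, 46, 71, 74, 14, 11, 18, 38, 54, 67, 30]
103 > parent 92 at index 0, swap → [103, 65, 92, 53, 46, 71, 74, 14, 11, 18, 38, 54, 67, 30]

[103, 65, 92, 53, 46, 71, 74, 14, 11, 18, 38, 54, 67, 30]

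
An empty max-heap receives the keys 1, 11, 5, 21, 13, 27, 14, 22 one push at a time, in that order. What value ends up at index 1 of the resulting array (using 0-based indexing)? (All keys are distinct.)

22

Insert 1:
  append 1 at index 0 → [1] (no swap needed)
Insert 11:
  append 11 at index 1 → [1, 11]
  11 > parent 1 at index 0, swap → [11, 1]
Insert 5:
  append 5 at index 2 → [11, 1, 5] (no swap needed)
Insert 21:
  append 21 at index 3 → [11, 1, 5, 21]
  21 > parent 1 at index 1, swap → [11, 21, 5, 1]
  21 > parent 11 at index 0, swap → [21, 11, 5, 1]
Insert 13:
  append 13 at index 4 → [21, 11, 5, 1, 13]
  13 > parent 11 at index 1, swap → [21, 13, 5, 1, 11]
Insert 27:
  append 27 at index 5 → [21, 13, 5, 1, 11, 27]
  27 > parent 5 at index 2, swap → [21, 13, 27, 1, 11, 5]
  27 > parent 21 at index 0, swap → [27, 13, 21, 1, 11, 5]
Insert 14:
  append 14 at index 6 → [27, 13, 21, 1, 11, 5, 14] (no swap needed)
Insert 22:
  append 22 at index 7 → [27, 13, 21, 1, 11, 5, 14, 22]
  22 > parent 1 at index 3, swap → [27, 13, 21, 22, 11, 5, 14, 1]
  22 > parent 13 at index 1, swap → [27, 22, 21, 13, 11, 5, 14, 1]
resulting array: [27, 22, 21, 13, 11, 5, 14, 1]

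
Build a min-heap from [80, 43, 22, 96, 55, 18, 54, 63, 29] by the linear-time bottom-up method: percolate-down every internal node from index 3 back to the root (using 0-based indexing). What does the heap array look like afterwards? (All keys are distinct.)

[18, 29, 22, 43, 55, 80, 54, 63, 96]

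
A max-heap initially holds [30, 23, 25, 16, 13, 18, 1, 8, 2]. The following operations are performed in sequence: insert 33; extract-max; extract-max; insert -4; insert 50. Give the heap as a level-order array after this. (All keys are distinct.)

insert 33:
  append 33 at index 9 → [30, 23, 25, 16, 13, 18, 1, 8, 2, 33]
  33 > parent 13 at index 4, swap → [30, 23, 25, 16, 33, 18, 1, 8, 2, 13]
  33 > parent 23 at index 1, swap → [30, 33, 25, 16, 23, 18, 1, 8, 2, 13]
  33 > parent 30 at index 0, swap → [33, 30, 25, 16, 23, 18, 1, 8, 2, 13]
extract-max → returns 33:
  remove root 33; move last element 13 to root → [13, 30, 25, 16, 23, 18, 1, 8, 2]
  13 vs larger child 30 at index 1, swap → [30, 13, 25, 16, 23, 18, 1, 8, 2]
  13 vs larger child 23 at index 4, swap → [30, 23, 25, 16, 13, 18, 1, 8, 2]
extract-max → returns 30:
  remove root 30; move last element 2 to root → [2, 23, 25, 16, 13, 18, 1, 8]
  2 vs larger child 25 at index 2, swap → [25, 23, 2, 16, 13, 18, 1, 8]
  2 vs larger child 18 at index 5, swap → [25, 23, 18, 16, 13, 2, 1, 8]
insert -4:
  append -4 at index 8 → [25, 23, 18, 16, 13, 2, 1, 8, -4] (no swap needed)
insert 50:
  append 50 at index 9 → [25, 23, 18, 16, 13, 2, 1, 8, -4, 50]
  50 > parent 13 at index 4, swap → [25, 23, 18, 16, 50, 2, 1, 8, -4, 13]
  50 > parent 23 at index 1, swap → [25, 50, 18, 16, 23, 2, 1, 8, -4, 13]
  50 > parent 25 at index 0, swap → [50, 25, 18, 16, 23, 2, 1, 8, -4, 13]

[50, 25, 18, 16, 23, 2, 1, 8, -4, 13]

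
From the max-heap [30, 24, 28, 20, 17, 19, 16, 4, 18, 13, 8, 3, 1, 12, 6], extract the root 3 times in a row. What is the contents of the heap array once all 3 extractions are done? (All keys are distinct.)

extract-max #1 returns 30:
  remove root 30; move last element 6 to root → [6, 24, 28, 20, 17, 19, 16, 4, 18, 13, 8, 3, 1, 12]
  6 vs larger child 28 at index 2, swap → [28, 24, 6, 20, 17, 19, 16, 4, 18, 13, 8, 3, 1, 12]
  6 vs larger child 19 at index 5, swap → [28, 24, 19, 20, 17, 6, 16, 4, 18, 13, 8, 3, 1, 12]
extract-max #2 returns 28:
  remove root 28; move last element 12 to root → [12, 24, 19, 20, 17, 6, 16, 4, 18, 13, 8, 3, 1]
  12 vs larger child 24 at index 1, swap → [24, 12, 19, 20, 17, 6, 16, 4, 18, 13, 8, 3, 1]
  12 vs larger child 20 at index 3, swap → [24, 20, 19, 12, 17, 6, 16, 4, 18, 13, 8, 3, 1]
  12 vs larger child 18 at index 8, swap → [24, 20, 19, 18, 17, 6, 16, 4, 12, 13, 8, 3, 1]
extract-max #3 returns 24:
  remove root 24; move last element 1 to root → [1, 20, 19, 18, 17, 6, 16, 4, 12, 13, 8, 3]
  1 vs larger child 20 at index 1, swap → [20, 1, 19, 18, 17, 6, 16, 4, 12, 13, 8, 3]
  1 vs larger child 18 at index 3, swap → [20, 18, 19, 1, 17, 6, 16, 4, 12, 13, 8, 3]
  1 vs larger child 12 at index 8, swap → [20, 18, 19, 12, 17, 6, 16, 4, 1, 13, 8, 3]

[20, 18, 19, 12, 17, 6, 16, 4, 1, 13, 8, 3]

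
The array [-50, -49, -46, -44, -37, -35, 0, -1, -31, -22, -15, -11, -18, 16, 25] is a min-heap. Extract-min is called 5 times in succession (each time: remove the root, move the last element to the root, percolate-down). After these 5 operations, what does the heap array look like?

[-35, -31, -18, -11, -22, -15, 0, -1, 25, 16]

extract-min #1 returns -50:
  remove root -50; move last element 25 to root → [25, -49, -46, -44, -37, -35, 0, -1, -31, -22, -15, -11, -18, 16]
  25 vs smaller child -49 at index 1, swap → [-49, 25, -46, -44, -37, -35, 0, -1, -31, -22, -15, -11, -18, 16]
  25 vs smaller child -44 at index 3, swap → [-49, -44, -46, 25, -37, -35, 0, -1, -31, -22, -15, -11, -18, 16]
  25 vs smaller child -31 at index 8, swap → [-49, -44, -46, -31, -37, -35, 0, -1, 25, -22, -15, -11, -18, 16]
extract-min #2 returns -49:
  remove root -49; move last element 16 to root → [16, -44, -46, -31, -37, -35, 0, -1, 25, -22, -15, -11, -18]
  16 vs smaller child -46 at index 2, swap → [-46, -44, 16, -31, -37, -35, 0, -1, 25, -22, -15, -11, -18]
  16 vs smaller child -35 at index 5, swap → [-46, -44, -35, -31, -37, 16, 0, -1, 25, -22, -15, -11, -18]
  16 vs smaller child -18 at index 12, swap → [-46, -44, -35, -31, -37, -18, 0, -1, 25, -22, -15, -11, 16]
extract-min #3 returns -46:
  remove root -46; move last element 16 to root → [16, -44, -35, -31, -37, -18, 0, -1, 25, -22, -15, -11]
  16 vs smaller child -44 at index 1, swap → [-44, 16, -35, -31, -37, -18, 0, -1, 25, -22, -15, -11]
  16 vs smaller child -37 at index 4, swap → [-44, -37, -35, -31, 16, -18, 0, -1, 25, -22, -15, -11]
  16 vs smaller child -22 at index 9, swap → [-44, -37, -35, -31, -22, -18, 0, -1, 25, 16, -15, -11]
extract-min #4 returns -44:
  remove root -44; move last element -11 to root → [-11, -37, -35, -31, -22, -18, 0, -1, 25, 16, -15]
  -11 vs smaller child -37 at index 1, swap → [-37, -11, -35, -31, -22, -18, 0, -1, 25, 16, -15]
  -11 vs smaller child -31 at index 3, swap → [-37, -31, -35, -11, -22, -18, 0, -1, 25, 16, -15]
extract-min #5 returns -37:
  remove root -37; move last element -15 to root → [-15, -31, -35, -11, -22, -18, 0, -1, 25, 16]
  -15 vs smaller child -35 at index 2, swap → [-35, -31, -15, -11, -22, -18, 0, -1, 25, 16]
  -15 vs smaller child -18 at index 5, swap → [-35, -31, -18, -11, -22, -15, 0, -1, 25, 16]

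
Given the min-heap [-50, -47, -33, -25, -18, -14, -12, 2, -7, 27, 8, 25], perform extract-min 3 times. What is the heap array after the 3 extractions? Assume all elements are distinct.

[-25, -18, -14, -7, 27, 8, -12, 2, 25]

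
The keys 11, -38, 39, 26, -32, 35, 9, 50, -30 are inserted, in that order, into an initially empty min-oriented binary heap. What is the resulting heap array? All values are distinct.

[-38, -32, 9, -30, 11, 39, 35, 50, 26]

Insert 11:
  append 11 at index 0 → [11] (no swap needed)
Insert -38:
  append -38 at index 1 → [11, -38]
  -38 < parent 11 at index 0, swap → [-38, 11]
Insert 39:
  append 39 at index 2 → [-38, 11, 39] (no swap needed)
Insert 26:
  append 26 at index 3 → [-38, 11, 39, 26] (no swap needed)
Insert -32:
  append -32 at index 4 → [-38, 11, 39, 26, -32]
  -32 < parent 11 at index 1, swap → [-38, -32, 39, 26, 11]
Insert 35:
  append 35 at index 5 → [-38, -32, 39, 26, 11, 35]
  35 < parent 39 at index 2, swap → [-38, -32, 35, 26, 11, 39]
Insert 9:
  append 9 at index 6 → [-38, -32, 35, 26, 11, 39, 9]
  9 < parent 35 at index 2, swap → [-38, -32, 9, 26, 11, 39, 35]
Insert 50:
  append 50 at index 7 → [-38, -32, 9, 26, 11, 39, 35, 50] (no swap needed)
Insert -30:
  append -30 at index 8 → [-38, -32, 9, 26, 11, 39, 35, 50, -30]
  -30 < parent 26 at index 3, swap → [-38, -32, 9, -30, 11, 39, 35, 50, 26]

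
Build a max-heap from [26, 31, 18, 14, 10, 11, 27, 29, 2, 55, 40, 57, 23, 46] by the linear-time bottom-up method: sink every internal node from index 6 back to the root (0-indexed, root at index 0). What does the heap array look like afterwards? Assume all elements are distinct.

[57, 55, 46, 29, 40, 23, 27, 14, 2, 10, 31, 11, 18, 26]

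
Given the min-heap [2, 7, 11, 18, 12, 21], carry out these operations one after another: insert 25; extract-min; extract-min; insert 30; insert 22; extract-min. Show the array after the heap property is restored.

insert 25:
  append 25 at index 6 → [2, 7, 11, 18, 12, 21, 25] (no swap needed)
extract-min → returns 2:
  remove root 2; move last element 25 to root → [25, 7, 11, 18, 12, 21]
  25 vs smaller child 7 at index 1, swap → [7, 25, 11, 18, 12, 21]
  25 vs smaller child 12 at index 4, swap → [7, 12, 11, 18, 25, 21]
extract-min → returns 7:
  remove root 7; move last element 21 to root → [21, 12, 11, 18, 25]
  21 vs smaller child 11 at index 2, swap → [11, 12, 21, 18, 25]
insert 30:
  append 30 at index 5 → [11, 12, 21, 18, 25, 30] (no swap needed)
insert 22:
  append 22 at index 6 → [11, 12, 21, 18, 25, 30, 22] (no swap needed)
extract-min → returns 11:
  remove root 11; move last element 22 to root → [22, 12, 21, 18, 25, 30]
  22 vs smaller child 12 at index 1, swap → [12, 22, 21, 18, 25, 30]
  22 vs smaller child 18 at index 3, swap → [12, 18, 21, 22, 25, 30]

[12, 18, 21, 22, 25, 30]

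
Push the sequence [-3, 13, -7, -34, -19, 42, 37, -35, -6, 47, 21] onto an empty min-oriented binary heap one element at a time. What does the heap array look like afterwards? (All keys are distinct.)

Insert -3:
  append -3 at index 0 → [-3] (no swap needed)
Insert 13:
  append 13 at index 1 → [-3, 13] (no swap needed)
Insert -7:
  append -7 at index 2 → [-3, 13, -7]
  -7 < parent -3 at index 0, swap → [-7, 13, -3]
Insert -34:
  append -34 at index 3 → [-7, 13, -3, -34]
  -34 < parent 13 at index 1, swap → [-7, -34, -3, 13]
  -34 < parent -7 at index 0, swap → [-34, -7, -3, 13]
Insert -19:
  append -19 at index 4 → [-34, -7, -3, 13, -19]
  -19 < parent -7 at index 1, swap → [-34, -19, -3, 13, -7]
Insert 42:
  append 42 at index 5 → [-34, -19, -3, 13, -7, 42] (no swap needed)
Insert 37:
  append 37 at index 6 → [-34, -19, -3, 13, -7, 42, 37] (no swap needed)
Insert -35:
  append -35 at index 7 → [-34, -19, -3, 13, -7, 42, 37, -35]
  -35 < parent 13 at index 3, swap → [-34, -19, -3, -35, -7, 42, 37, 13]
  -35 < parent -19 at index 1, swap → [-34, -35, -3, -19, -7, 42, 37, 13]
  -35 < parent -34 at index 0, swap → [-35, -34, -3, -19, -7, 42, 37, 13]
Insert -6:
  append -6 at index 8 → [-35, -34, -3, -19, -7, 42, 37, 13, -6] (no swap needed)
Insert 47:
  append 47 at index 9 → [-35, -34, -3, -19, -7, 42, 37, 13, -6, 47] (no swap needed)
Insert 21:
  append 21 at index 10 → [-35, -34, -3, -19, -7, 42, 37, 13, -6, 47, 21] (no swap needed)

[-35, -34, -3, -19, -7, 42, 37, 13, -6, 47, 21]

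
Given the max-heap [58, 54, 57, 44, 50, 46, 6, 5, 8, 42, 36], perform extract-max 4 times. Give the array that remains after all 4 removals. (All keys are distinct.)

[46, 44, 36, 8, 42, 5, 6]

extract-max #1 returns 58:
  remove root 58; move last element 36 to root → [36, 54, 57, 44, 50, 46, 6, 5, 8, 42]
  36 vs larger child 57 at index 2, swap → [57, 54, 36, 44, 50, 46, 6, 5, 8, 42]
  36 vs larger child 46 at index 5, swap → [57, 54, 46, 44, 50, 36, 6, 5, 8, 42]
extract-max #2 returns 57:
  remove root 57; move last element 42 to root → [42, 54, 46, 44, 50, 36, 6, 5, 8]
  42 vs larger child 54 at index 1, swap → [54, 42, 46, 44, 50, 36, 6, 5, 8]
  42 vs larger child 50 at index 4, swap → [54, 50, 46, 44, 42, 36, 6, 5, 8]
extract-max #3 returns 54:
  remove root 54; move last element 8 to root → [8, 50, 46, 44, 42, 36, 6, 5]
  8 vs larger child 50 at index 1, swap → [50, 8, 46, 44, 42, 36, 6, 5]
  8 vs larger child 44 at index 3, swap → [50, 44, 46, 8, 42, 36, 6, 5]
extract-max #4 returns 50:
  remove root 50; move last element 5 to root → [5, 44, 46, 8, 42, 36, 6]
  5 vs larger child 46 at index 2, swap → [46, 44, 5, 8, 42, 36, 6]
  5 vs larger child 36 at index 5, swap → [46, 44, 36, 8, 42, 5, 6]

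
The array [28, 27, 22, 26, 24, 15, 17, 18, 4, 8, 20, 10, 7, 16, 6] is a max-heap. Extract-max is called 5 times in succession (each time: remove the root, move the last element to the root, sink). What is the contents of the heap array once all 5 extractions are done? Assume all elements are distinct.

[20, 18, 17, 7, 16, 15, 10, 6, 4, 8]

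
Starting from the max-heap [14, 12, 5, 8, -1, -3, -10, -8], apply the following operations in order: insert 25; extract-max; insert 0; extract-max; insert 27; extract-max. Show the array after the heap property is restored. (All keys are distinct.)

insert 25:
  append 25 at index 8 → [14, 12, 5, 8, -1, -3, -10, -8, 25]
  25 > parent 8 at index 3, swap → [14, 12, 5, 25, -1, -3, -10, -8, 8]
  25 > parent 12 at index 1, swap → [14, 25, 5, 12, -1, -3, -10, -8, 8]
  25 > parent 14 at index 0, swap → [25, 14, 5, 12, -1, -3, -10, -8, 8]
extract-max → returns 25:
  remove root 25; move last element 8 to root → [8, 14, 5, 12, -1, -3, -10, -8]
  8 vs larger child 14 at index 1, swap → [14, 8, 5, 12, -1, -3, -10, -8]
  8 vs larger child 12 at index 3, swap → [14, 12, 5, 8, -1, -3, -10, -8]
insert 0:
  append 0 at index 8 → [14, 12, 5, 8, -1, -3, -10, -8, 0] (no swap needed)
extract-max → returns 14:
  remove root 14; move last element 0 to root → [0, 12, 5, 8, -1, -3, -10, -8]
  0 vs larger child 12 at index 1, swap → [12, 0, 5, 8, -1, -3, -10, -8]
  0 vs larger child 8 at index 3, swap → [12, 8, 5, 0, -1, -3, -10, -8]
insert 27:
  append 27 at index 8 → [12, 8, 5, 0, -1, -3, -10, -8, 27]
  27 > parent 0 at index 3, swap → [12, 8, 5, 27, -1, -3, -10, -8, 0]
  27 > parent 8 at index 1, swap → [12, 27, 5, 8, -1, -3, -10, -8, 0]
  27 > parent 12 at index 0, swap → [27, 12, 5, 8, -1, -3, -10, -8, 0]
extract-max → returns 27:
  remove root 27; move last element 0 to root → [0, 12, 5, 8, -1, -3, -10, -8]
  0 vs larger child 12 at index 1, swap → [12, 0, 5, 8, -1, -3, -10, -8]
  0 vs larger child 8 at index 3, swap → [12, 8, 5, 0, -1, -3, -10, -8]

[12, 8, 5, 0, -1, -3, -10, -8]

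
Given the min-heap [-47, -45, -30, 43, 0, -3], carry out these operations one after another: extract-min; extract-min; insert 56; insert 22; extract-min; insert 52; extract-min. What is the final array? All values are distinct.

[0, 22, 52, 43, 56]

extract-min → returns -47:
  remove root -47; move last element -3 to root → [-3, -45, -30, 43, 0]
  -3 vs smaller child -45 at index 1, swap → [-45, -3, -30, 43, 0]
extract-min → returns -45:
  remove root -45; move last element 0 to root → [0, -3, -30, 43]
  0 vs smaller child -30 at index 2, swap → [-30, -3, 0, 43]
insert 56:
  append 56 at index 4 → [-30, -3, 0, 43, 56] (no swap needed)
insert 22:
  append 22 at index 5 → [-30, -3, 0, 43, 56, 22] (no swap needed)
extract-min → returns -30:
  remove root -30; move last element 22 to root → [22, -3, 0, 43, 56]
  22 vs smaller child -3 at index 1, swap → [-3, 22, 0, 43, 56]
insert 52:
  append 52 at index 5 → [-3, 22, 0, 43, 56, 52] (no swap needed)
extract-min → returns -3:
  remove root -3; move last element 52 to root → [52, 22, 0, 43, 56]
  52 vs smaller child 0 at index 2, swap → [0, 22, 52, 43, 56]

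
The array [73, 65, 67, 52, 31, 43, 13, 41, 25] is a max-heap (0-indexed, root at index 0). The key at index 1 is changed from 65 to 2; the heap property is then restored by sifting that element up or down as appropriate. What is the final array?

set index 1 from 65 to 2 → [73, 2, 67, 52, 31, 43, 13, 41, 25]
2 vs larger child 52 at index 3, swap → [73, 52, 67, 2, 31, 43, 13, 41, 25]
2 vs larger child 41 at index 7, swap → [73, 52, 67, 41, 31, 43, 13, 2, 25]

[73, 52, 67, 41, 31, 43, 13, 2, 25]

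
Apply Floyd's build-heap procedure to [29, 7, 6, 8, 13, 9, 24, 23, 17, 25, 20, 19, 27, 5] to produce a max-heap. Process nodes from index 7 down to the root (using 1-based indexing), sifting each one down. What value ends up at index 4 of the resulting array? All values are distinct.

sift down from index 7: already satisfies heap property
sift down from index 6:
  9 vs larger child 27 at index 13, swap → [29, 7, 6, 8, 13, 27, 24, 23, 17, 25, 20, 19, 9, 5]
sift down from index 5:
  13 vs larger child 25 at index 10, swap → [29, 7, 6, 8, 25, 27, 24, 23, 17, 13, 20, 19, 9, 5]
sift down from index 4:
  8 vs larger child 23 at index 8, swap → [29, 7, 6, 23, 25, 27, 24, 8, 17, 13, 20, 19, 9, 5]
sift down from index 3:
  6 vs larger child 27 at index 6, swap → [29, 7, 27, 23, 25, 6, 24, 8, 17, 13, 20, 19, 9, 5]
  6 vs larger child 19 at index 12, swap → [29, 7, 27, 23, 25, 19, 24, 8, 17, 13, 20, 6, 9, 5]
sift down from index 2:
  7 vs larger child 25 at index 5, swap → [29, 25, 27, 23, 7, 19, 24, 8, 17, 13, 20, 6, 9, 5]
  7 vs larger child 20 at index 11, swap → [29, 25, 27, 23, 20, 19, 24, 8, 17, 13, 7, 6, 9, 5]
sift down from index 1: already satisfies heap property
resulting array: [29, 25, 27, 23, 20, 19, 24, 8, 17, 13, 7, 6, 9, 5]

23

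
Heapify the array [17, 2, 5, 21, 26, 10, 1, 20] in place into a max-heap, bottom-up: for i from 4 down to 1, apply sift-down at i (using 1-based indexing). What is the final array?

sift down from index 4: already satisfies heap property
sift down from index 3:
  5 vs larger child 10 at index 6, swap → [17, 2, 10, 21, 26, 5, 1, 20]
sift down from index 2:
  2 vs larger child 26 at index 5, swap → [17, 26, 10, 21, 2, 5, 1, 20]
sift down from index 1:
  17 vs larger child 26 at index 2, swap → [26, 17, 10, 21, 2, 5, 1, 20]
  17 vs larger child 21 at index 4, swap → [26, 21, 10, 17, 2, 5, 1, 20]
  17 vs only child 20 at index 8, swap → [26, 21, 10, 20, 2, 5, 1, 17]

[26, 21, 10, 20, 2, 5, 1, 17]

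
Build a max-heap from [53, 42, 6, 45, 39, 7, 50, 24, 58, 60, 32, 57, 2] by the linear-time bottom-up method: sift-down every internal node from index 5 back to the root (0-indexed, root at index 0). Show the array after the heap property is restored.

[60, 58, 57, 53, 42, 7, 50, 24, 45, 39, 32, 6, 2]

sift down from index 5:
  7 vs larger child 57 at index 11, swap → [53, 42, 6, 45, 39, 57, 50, 24, 58, 60, 32, 7, 2]
sift down from index 4:
  39 vs larger child 60 at index 9, swap → [53, 42, 6, 45, 60, 57, 50, 24, 58, 39, 32, 7, 2]
sift down from index 3:
  45 vs larger child 58 at index 8, swap → [53, 42, 6, 58, 60, 57, 50, 24, 45, 39, 32, 7, 2]
sift down from index 2:
  6 vs larger child 57 at index 5, swap → [53, 42, 57, 58, 60, 6, 50, 24, 45, 39, 32, 7, 2]
  6 vs larger child 7 at index 11, swap → [53, 42, 57, 58, 60, 7, 50, 24, 45, 39, 32, 6, 2]
sift down from index 1:
  42 vs larger child 60 at index 4, swap → [53, 60, 57, 58, 42, 7, 50, 24, 45, 39, 32, 6, 2]
sift down from index 0:
  53 vs larger child 60 at index 1, swap → [60, 53, 57, 58, 42, 7, 50, 24, 45, 39, 32, 6, 2]
  53 vs larger child 58 at index 3, swap → [60, 58, 57, 53, 42, 7, 50, 24, 45, 39, 32, 6, 2]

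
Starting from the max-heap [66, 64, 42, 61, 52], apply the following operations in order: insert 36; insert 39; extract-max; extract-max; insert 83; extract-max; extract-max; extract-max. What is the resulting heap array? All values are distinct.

[42, 39, 36]

insert 36:
  append 36 at index 5 → [66, 64, 42, 61, 52, 36] (no swap needed)
insert 39:
  append 39 at index 6 → [66, 64, 42, 61, 52, 36, 39] (no swap needed)
extract-max → returns 66:
  remove root 66; move last element 39 to root → [39, 64, 42, 61, 52, 36]
  39 vs larger child 64 at index 1, swap → [64, 39, 42, 61, 52, 36]
  39 vs larger child 61 at index 3, swap → [64, 61, 42, 39, 52, 36]
extract-max → returns 64:
  remove root 64; move last element 36 to root → [36, 61, 42, 39, 52]
  36 vs larger child 61 at index 1, swap → [61, 36, 42, 39, 52]
  36 vs larger child 52 at index 4, swap → [61, 52, 42, 39, 36]
insert 83:
  append 83 at index 5 → [61, 52, 42, 39, 36, 83]
  83 > parent 42 at index 2, swap → [61, 52, 83, 39, 36, 42]
  83 > parent 61 at index 0, swap → [83, 52, 61, 39, 36, 42]
extract-max → returns 83:
  remove root 83; move last element 42 to root → [42, 52, 61, 39, 36]
  42 vs larger child 61 at index 2, swap → [61, 52, 42, 39, 36]
extract-max → returns 61:
  remove root 61; move last element 36 to root → [36, 52, 42, 39]
  36 vs larger child 52 at index 1, swap → [52, 36, 42, 39]
  36 vs only child 39 at index 3, swap → [52, 39, 42, 36]
extract-max → returns 52:
  remove root 52; move last element 36 to root → [36, 39, 42]
  36 vs larger child 42 at index 2, swap → [42, 39, 36]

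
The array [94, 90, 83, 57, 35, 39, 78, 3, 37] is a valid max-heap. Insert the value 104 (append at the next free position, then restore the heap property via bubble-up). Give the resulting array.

[104, 94, 83, 57, 90, 39, 78, 3, 37, 35]

append 104 at index 9 → [94, 90, 83, 57, 35, 39, 78, 3, 37, 104]
104 > parent 35 at index 4, swap → [94, 90, 83, 57, 104, 39, 78, 3, 37, 35]
104 > parent 90 at index 1, swap → [94, 104, 83, 57, 90, 39, 78, 3, 37, 35]
104 > parent 94 at index 0, swap → [104, 94, 83, 57, 90, 39, 78, 3, 37, 35]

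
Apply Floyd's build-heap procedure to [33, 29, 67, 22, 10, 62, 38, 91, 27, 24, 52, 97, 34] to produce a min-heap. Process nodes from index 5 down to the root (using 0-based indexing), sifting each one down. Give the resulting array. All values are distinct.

[10, 22, 34, 27, 24, 62, 38, 91, 33, 29, 52, 97, 67]

sift down from index 5:
  62 vs smaller child 34 at index 12, swap → [33, 29, 67, 22, 10, 34, 38, 91, 27, 24, 52, 97, 62]
sift down from index 4: already satisfies heap property
sift down from index 3: already satisfies heap property
sift down from index 2:
  67 vs smaller child 34 at index 5, swap → [33, 29, 34, 22, 10, 67, 38, 91, 27, 24, 52, 97, 62]
  67 vs smaller child 62 at index 12, swap → [33, 29, 34, 22, 10, 62, 38, 91, 27, 24, 52, 97, 67]
sift down from index 1:
  29 vs smaller child 10 at index 4, swap → [33, 10, 34, 22, 29, 62, 38, 91, 27, 24, 52, 97, 67]
  29 vs smaller child 24 at index 9, swap → [33, 10, 34, 22, 24, 62, 38, 91, 27, 29, 52, 97, 67]
sift down from index 0:
  33 vs smaller child 10 at index 1, swap → [10, 33, 34, 22, 24, 62, 38, 91, 27, 29, 52, 97, 67]
  33 vs smaller child 22 at index 3, swap → [10, 22, 34, 33, 24, 62, 38, 91, 27, 29, 52, 97, 67]
  33 vs smaller child 27 at index 8, swap → [10, 22, 34, 27, 24, 62, 38, 91, 33, 29, 52, 97, 67]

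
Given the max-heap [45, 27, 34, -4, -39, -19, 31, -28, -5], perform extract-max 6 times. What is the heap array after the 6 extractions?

extract-max #1 returns 45:
  remove root 45; move last element -5 to root → [-5, 27, 34, -4, -39, -19, 31, -28]
  -5 vs larger child 34 at index 2, swap → [34, 27, -5, -4, -39, -19, 31, -28]
  -5 vs larger child 31 at index 6, swap → [34, 27, 31, -4, -39, -19, -5, -28]
extract-max #2 returns 34:
  remove root 34; move last element -28 to root → [-28, 27, 31, -4, -39, -19, -5]
  -28 vs larger child 31 at index 2, swap → [31, 27, -28, -4, -39, -19, -5]
  -28 vs larger child -5 at index 6, swap → [31, 27, -5, -4, -39, -19, -28]
extract-max #3 returns 31:
  remove root 31; move last element -28 to root → [-28, 27, -5, -4, -39, -19]
  -28 vs larger child 27 at index 1, swap → [27, -28, -5, -4, -39, -19]
  -28 vs larger child -4 at index 3, swap → [27, -4, -5, -28, -39, -19]
extract-max #4 returns 27:
  remove root 27; move last element -19 to root → [-19, -4, -5, -28, -39]
  -19 vs larger child -4 at index 1, swap → [-4, -19, -5, -28, -39]
extract-max #5 returns -4:
  remove root -4; move last element -39 to root → [-39, -19, -5, -28]
  -39 vs larger child -5 at index 2, swap → [-5, -19, -39, -28]
extract-max #6 returns -5:
  remove root -5; move last element -28 to root → [-28, -19, -39]
  -28 vs larger child -19 at index 1, swap → [-19, -28, -39]

[-19, -28, -39]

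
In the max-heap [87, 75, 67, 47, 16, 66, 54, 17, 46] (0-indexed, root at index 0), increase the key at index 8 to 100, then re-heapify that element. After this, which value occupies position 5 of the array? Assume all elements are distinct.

66

set index 8 from 46 to 100 → [87, 75, 67, 47, 16, 66, 54, 17, 100]
100 > parent 47 at index 3, swap → [87, 75, 67, 100, 16, 66, 54, 17, 47]
100 > parent 75 at index 1, swap → [87, 100, 67, 75, 16, 66, 54, 17, 47]
100 > parent 87 at index 0, swap → [100, 87, 67, 75, 16, 66, 54, 17, 47]
resulting array: [100, 87, 67, 75, 16, 66, 54, 17, 47]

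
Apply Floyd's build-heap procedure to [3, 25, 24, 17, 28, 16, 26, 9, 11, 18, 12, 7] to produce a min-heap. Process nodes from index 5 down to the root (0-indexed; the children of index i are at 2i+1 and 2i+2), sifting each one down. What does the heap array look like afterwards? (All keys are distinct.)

[3, 9, 7, 11, 12, 16, 26, 17, 25, 18, 28, 24]

sift down from index 5:
  16 vs only child 7 at index 11, swap → [3, 25, 24, 17, 28, 7, 26, 9, 11, 18, 12, 16]
sift down from index 4:
  28 vs smaller child 12 at index 10, swap → [3, 25, 24, 17, 12, 7, 26, 9, 11, 18, 28, 16]
sift down from index 3:
  17 vs smaller child 9 at index 7, swap → [3, 25, 24, 9, 12, 7, 26, 17, 11, 18, 28, 16]
sift down from index 2:
  24 vs smaller child 7 at index 5, swap → [3, 25, 7, 9, 12, 24, 26, 17, 11, 18, 28, 16]
  24 vs only child 16 at index 11, swap → [3, 25, 7, 9, 12, 16, 26, 17, 11, 18, 28, 24]
sift down from index 1:
  25 vs smaller child 9 at index 3, swap → [3, 9, 7, 25, 12, 16, 26, 17, 11, 18, 28, 24]
  25 vs smaller child 11 at index 8, swap → [3, 9, 7, 11, 12, 16, 26, 17, 25, 18, 28, 24]
sift down from index 0: already satisfies heap property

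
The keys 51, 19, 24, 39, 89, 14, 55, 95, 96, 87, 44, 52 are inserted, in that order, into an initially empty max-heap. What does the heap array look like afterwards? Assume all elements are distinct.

Insert 51:
  append 51 at index 0 → [51] (no swap needed)
Insert 19:
  append 19 at index 1 → [51, 19] (no swap needed)
Insert 24:
  append 24 at index 2 → [51, 19, 24] (no swap needed)
Insert 39:
  append 39 at index 3 → [51, 19, 24, 39]
  39 > parent 19 at index 1, swap → [51, 39, 24, 19]
Insert 89:
  append 89 at index 4 → [51, 39, 24, 19, 89]
  89 > parent 39 at index 1, swap → [51, 89, 24, 19, 39]
  89 > parent 51 at index 0, swap → [89, 51, 24, 19, 39]
Insert 14:
  append 14 at index 5 → [89, 51, 24, 19, 39, 14] (no swap needed)
Insert 55:
  append 55 at index 6 → [89, 51, 24, 19, 39, 14, 55]
  55 > parent 24 at index 2, swap → [89, 51, 55, 19, 39, 14, 24]
Insert 95:
  append 95 at index 7 → [89, 51, 55, 19, 39, 14, 24, 95]
  95 > parent 19 at index 3, swap → [89, 51, 55, 95, 39, 14, 24, 19]
  95 > parent 51 at index 1, swap → [89, 95, 55, 51, 39, 14, 24, 19]
  95 > parent 89 at index 0, swap → [95, 89, 55, 51, 39, 14, 24, 19]
Insert 96:
  append 96 at index 8 → [95, 89, 55, 51, 39, 14, 24, 19, 96]
  96 > parent 51 at index 3, swap → [95, 89, 55, 96, 39, 14, 24, 19, 51]
  96 > parent 89 at index 1, swap → [95, 96, 55, 89, 39, 14, 24, 19, 51]
  96 > parent 95 at index 0, swap → [96, 95, 55, 89, 39, 14, 24, 19, 51]
Insert 87:
  append 87 at index 9 → [96, 95, 55, 89, 39, 14, 24, 19, 51, 87]
  87 > parent 39 at index 4, swap → [96, 95, 55, 89, 87, 14, 24, 19, 51, 39]
Insert 44:
  append 44 at index 10 → [96, 95, 55, 89, 87, 14, 24, 19, 51, 39, 44] (no swap needed)
Insert 52:
  append 52 at index 11 → [96, 95, 55, 89, 87, 14, 24, 19, 51, 39, 44, 52]
  52 > parent 14 at index 5, swap → [96, 95, 55, 89, 87, 52, 24, 19, 51, 39, 44, 14]

[96, 95, 55, 89, 87, 52, 24, 19, 51, 39, 44, 14]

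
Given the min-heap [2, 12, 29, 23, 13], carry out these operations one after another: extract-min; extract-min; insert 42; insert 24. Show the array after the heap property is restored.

extract-min → returns 2:
  remove root 2; move last element 13 to root → [13, 12, 29, 23]
  13 vs smaller child 12 at index 1, swap → [12, 13, 29, 23]
extract-min → returns 12:
  remove root 12; move last element 23 to root → [23, 13, 29]
  23 vs smaller child 13 at index 1, swap → [13, 23, 29]
insert 42:
  append 42 at index 3 → [13, 23, 29, 42] (no swap needed)
insert 24:
  append 24 at index 4 → [13, 23, 29, 42, 24] (no swap needed)

[13, 23, 29, 42, 24]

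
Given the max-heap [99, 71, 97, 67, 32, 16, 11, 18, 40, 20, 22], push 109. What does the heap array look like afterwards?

append 109 at index 11 → [99, 71, 97, 67, 32, 16, 11, 18, 40, 20, 22, 109]
109 > parent 16 at index 5, swap → [99, 71, 97, 67, 32, 109, 11, 18, 40, 20, 22, 16]
109 > parent 97 at index 2, swap → [99, 71, 109, 67, 32, 97, 11, 18, 40, 20, 22, 16]
109 > parent 99 at index 0, swap → [109, 71, 99, 67, 32, 97, 11, 18, 40, 20, 22, 16]

[109, 71, 99, 67, 32, 97, 11, 18, 40, 20, 22, 16]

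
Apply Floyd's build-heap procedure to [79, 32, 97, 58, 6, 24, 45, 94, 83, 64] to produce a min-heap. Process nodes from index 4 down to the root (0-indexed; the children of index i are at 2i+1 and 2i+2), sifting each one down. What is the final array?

sift down from index 4: already satisfies heap property
sift down from index 3: already satisfies heap property
sift down from index 2:
  97 vs smaller child 24 at index 5, swap → [79, 32, 24, 58, 6, 97, 45, 94, 83, 64]
sift down from index 1:
  32 vs smaller child 6 at index 4, swap → [79, 6, 24, 58, 32, 97, 45, 94, 83, 64]
sift down from index 0:
  79 vs smaller child 6 at index 1, swap → [6, 79, 24, 58, 32, 97, 45, 94, 83, 64]
  79 vs smaller child 32 at index 4, swap → [6, 32, 24, 58, 79, 97, 45, 94, 83, 64]
  79 vs only child 64 at index 9, swap → [6, 32, 24, 58, 64, 97, 45, 94, 83, 79]

[6, 32, 24, 58, 64, 97, 45, 94, 83, 79]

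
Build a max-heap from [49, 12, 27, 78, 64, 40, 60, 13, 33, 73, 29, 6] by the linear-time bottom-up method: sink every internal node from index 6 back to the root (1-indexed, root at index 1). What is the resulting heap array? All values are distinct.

[78, 73, 60, 33, 64, 40, 27, 13, 12, 49, 29, 6]

sift down from index 6: already satisfies heap property
sift down from index 5:
  64 vs larger child 73 at index 10, swap → [49, 12, 27, 78, 73, 40, 60, 13, 33, 64, 29, 6]
sift down from index 4: already satisfies heap property
sift down from index 3:
  27 vs larger child 60 at index 7, swap → [49, 12, 60, 78, 73, 40, 27, 13, 33, 64, 29, 6]
sift down from index 2:
  12 vs larger child 78 at index 4, swap → [49, 78, 60, 12, 73, 40, 27, 13, 33, 64, 29, 6]
  12 vs larger child 33 at index 9, swap → [49, 78, 60, 33, 73, 40, 27, 13, 12, 64, 29, 6]
sift down from index 1:
  49 vs larger child 78 at index 2, swap → [78, 49, 60, 33, 73, 40, 27, 13, 12, 64, 29, 6]
  49 vs larger child 73 at index 5, swap → [78, 73, 60, 33, 49, 40, 27, 13, 12, 64, 29, 6]
  49 vs larger child 64 at index 10, swap → [78, 73, 60, 33, 64, 40, 27, 13, 12, 49, 29, 6]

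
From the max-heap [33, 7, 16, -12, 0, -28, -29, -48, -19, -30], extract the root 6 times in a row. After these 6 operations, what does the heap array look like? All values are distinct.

extract-max #1 returns 33:
  remove root 33; move last element -30 to root → [-30, 7, 16, -12, 0, -28, -29, -48, -19]
  -30 vs larger child 16 at index 2, swap → [16, 7, -30, -12, 0, -28, -29, -48, -19]
  -30 vs larger child -28 at index 5, swap → [16, 7, -28, -12, 0, -30, -29, -48, -19]
extract-max #2 returns 16:
  remove root 16; move last element -19 to root → [-19, 7, -28, -12, 0, -30, -29, -48]
  -19 vs larger child 7 at index 1, swap → [7, -19, -28, -12, 0, -30, -29, -48]
  -19 vs larger child 0 at index 4, swap → [7, 0, -28, -12, -19, -30, -29, -48]
extract-max #3 returns 7:
  remove root 7; move last element -48 to root → [-48, 0, -28, -12, -19, -30, -29]
  -48 vs larger child 0 at index 1, swap → [0, -48, -28, -12, -19, -30, -29]
  -48 vs larger child -12 at index 3, swap → [0, -12, -28, -48, -19, -30, -29]
extract-max #4 returns 0:
  remove root 0; move last element -29 to root → [-29, -12, -28, -48, -19, -30]
  -29 vs larger child -12 at index 1, swap → [-12, -29, -28, -48, -19, -30]
  -29 vs larger child -19 at index 4, swap → [-12, -19, -28, -48, -29, -30]
extract-max #5 returns -12:
  remove root -12; move last element -30 to root → [-30, -19, -28, -48, -29]
  -30 vs larger child -19 at index 1, swap → [-19, -30, -28, -48, -29]
  -30 vs larger child -29 at index 4, swap → [-19, -29, -28, -48, -30]
extract-max #6 returns -19:
  remove root -19; move last element -30 to root → [-30, -29, -28, -48]
  -30 vs larger child -28 at index 2, swap → [-28, -29, -30, -48]

[-28, -29, -30, -48]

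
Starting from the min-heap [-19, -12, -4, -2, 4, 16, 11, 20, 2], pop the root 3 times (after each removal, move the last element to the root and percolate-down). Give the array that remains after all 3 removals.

[-2, 2, 11, 20, 4, 16]

extract-min #1 returns -19:
  remove root -19; move last element 2 to root → [2, -12, -4, -2, 4, 16, 11, 20]
  2 vs smaller child -12 at index 1, swap → [-12, 2, -4, -2, 4, 16, 11, 20]
  2 vs smaller child -2 at index 3, swap → [-12, -2, -4, 2, 4, 16, 11, 20]
extract-min #2 returns -12:
  remove root -12; move last element 20 to root → [20, -2, -4, 2, 4, 16, 11]
  20 vs smaller child -4 at index 2, swap → [-4, -2, 20, 2, 4, 16, 11]
  20 vs smaller child 11 at index 6, swap → [-4, -2, 11, 2, 4, 16, 20]
extract-min #3 returns -4:
  remove root -4; move last element 20 to root → [20, -2, 11, 2, 4, 16]
  20 vs smaller child -2 at index 1, swap → [-2, 20, 11, 2, 4, 16]
  20 vs smaller child 2 at index 3, swap → [-2, 2, 11, 20, 4, 16]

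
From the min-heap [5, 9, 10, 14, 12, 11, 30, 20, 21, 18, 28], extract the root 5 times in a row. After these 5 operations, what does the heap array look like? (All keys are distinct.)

extract-min #1 returns 5:
  remove root 5; move last element 28 to root → [28, 9, 10, 14, 12, 11, 30, 20, 21, 18]
  28 vs smaller child 9 at index 1, swap → [9, 28, 10, 14, 12, 11, 30, 20, 21, 18]
  28 vs smaller child 12 at index 4, swap → [9, 12, 10, 14, 28, 11, 30, 20, 21, 18]
  28 vs only child 18 at index 9, swap → [9, 12, 10, 14, 18, 11, 30, 20, 21, 28]
extract-min #2 returns 9:
  remove root 9; move last element 28 to root → [28, 12, 10, 14, 18, 11, 30, 20, 21]
  28 vs smaller child 10 at index 2, swap → [10, 12, 28, 14, 18, 11, 30, 20, 21]
  28 vs smaller child 11 at index 5, swap → [10, 12, 11, 14, 18, 28, 30, 20, 21]
extract-min #3 returns 10:
  remove root 10; move last element 21 to root → [21, 12, 11, 14, 18, 28, 30, 20]
  21 vs smaller child 11 at index 2, swap → [11, 12, 21, 14, 18, 28, 30, 20]
extract-min #4 returns 11:
  remove root 11; move last element 20 to root → [20, 12, 21, 14, 18, 28, 30]
  20 vs smaller child 12 at index 1, swap → [12, 20, 21, 14, 18, 28, 30]
  20 vs smaller child 14 at index 3, swap → [12, 14, 21, 20, 18, 28, 30]
extract-min #5 returns 12:
  remove root 12; move last element 30 to root → [30, 14, 21, 20, 18, 28]
  30 vs smaller child 14 at index 1, swap → [14, 30, 21, 20, 18, 28]
  30 vs smaller child 18 at index 4, swap → [14, 18, 21, 20, 30, 28]

[14, 18, 21, 20, 30, 28]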